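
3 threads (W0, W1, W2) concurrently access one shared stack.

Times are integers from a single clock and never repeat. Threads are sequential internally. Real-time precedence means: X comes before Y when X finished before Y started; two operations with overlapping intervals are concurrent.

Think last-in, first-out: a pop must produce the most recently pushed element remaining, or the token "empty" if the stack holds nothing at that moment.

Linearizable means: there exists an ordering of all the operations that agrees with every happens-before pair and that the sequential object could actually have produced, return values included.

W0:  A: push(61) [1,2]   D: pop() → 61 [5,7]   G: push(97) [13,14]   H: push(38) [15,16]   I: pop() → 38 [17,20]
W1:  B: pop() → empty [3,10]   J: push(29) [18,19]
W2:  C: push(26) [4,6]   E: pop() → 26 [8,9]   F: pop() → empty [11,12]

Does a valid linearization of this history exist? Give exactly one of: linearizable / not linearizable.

one valid linearization: A, D, B, C, E, F, G, H, I, J
step 1: A push(61) — stack <61>
step 2: D pop() → 61 — stack <>
step 3: B pop() → empty — stack <>
step 4: C push(26) — stack <26>
step 5: E pop() → 26 — stack <>
step 6: F pop() → empty — stack <>
step 7: G push(97) — stack <97>
step 8: H push(38) — stack <97,38>
step 9: I pop() → 38 — stack <97>
step 10: J push(29) — stack <97,29>

linearizable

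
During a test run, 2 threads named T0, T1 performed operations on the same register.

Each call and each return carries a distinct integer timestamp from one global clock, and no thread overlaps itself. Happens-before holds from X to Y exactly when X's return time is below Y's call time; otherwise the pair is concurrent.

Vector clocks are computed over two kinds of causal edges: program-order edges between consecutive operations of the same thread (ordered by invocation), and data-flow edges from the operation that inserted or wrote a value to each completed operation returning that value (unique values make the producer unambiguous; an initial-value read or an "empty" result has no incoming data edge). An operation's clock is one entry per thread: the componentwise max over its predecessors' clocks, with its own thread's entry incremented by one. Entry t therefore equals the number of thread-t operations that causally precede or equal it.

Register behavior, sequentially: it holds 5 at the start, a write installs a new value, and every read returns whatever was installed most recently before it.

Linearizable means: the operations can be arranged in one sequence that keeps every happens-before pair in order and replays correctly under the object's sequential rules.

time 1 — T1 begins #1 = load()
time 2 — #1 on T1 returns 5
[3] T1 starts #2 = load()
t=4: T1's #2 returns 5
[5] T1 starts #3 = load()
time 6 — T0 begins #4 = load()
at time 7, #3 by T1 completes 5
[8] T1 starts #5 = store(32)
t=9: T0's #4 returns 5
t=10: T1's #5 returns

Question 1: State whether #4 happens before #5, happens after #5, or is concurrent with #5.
Answer: concurrent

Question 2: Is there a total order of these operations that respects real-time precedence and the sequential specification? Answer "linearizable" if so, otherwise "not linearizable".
linearizable

one valid linearization: #1, #2, #3, #4, #5
1. #1 load() → 5, leaving value 5
2. #2 load() → 5, leaving value 5
3. #3 load() → 5, leaving value 5
4. #4 load() → 5, leaving value 5
5. #5 store(32), leaving value 32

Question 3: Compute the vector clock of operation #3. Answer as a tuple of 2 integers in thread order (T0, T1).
Answer: (0, 3)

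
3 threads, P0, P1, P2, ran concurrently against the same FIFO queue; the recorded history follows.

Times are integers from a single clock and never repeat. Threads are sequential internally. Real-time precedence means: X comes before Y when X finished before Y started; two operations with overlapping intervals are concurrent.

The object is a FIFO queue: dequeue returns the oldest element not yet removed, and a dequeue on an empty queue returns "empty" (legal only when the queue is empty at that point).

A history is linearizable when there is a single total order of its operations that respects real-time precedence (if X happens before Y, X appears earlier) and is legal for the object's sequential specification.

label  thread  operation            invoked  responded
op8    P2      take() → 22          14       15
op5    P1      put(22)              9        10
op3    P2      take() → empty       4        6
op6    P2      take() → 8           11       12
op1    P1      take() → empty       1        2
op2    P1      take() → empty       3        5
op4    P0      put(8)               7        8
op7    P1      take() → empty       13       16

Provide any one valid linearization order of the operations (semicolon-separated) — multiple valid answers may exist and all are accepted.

1. op1 take() → empty, leaving queue <>
2. op2 take() → empty, leaving queue <>
3. op3 take() → empty, leaving queue <>
4. op4 put(8), leaving queue <8>
5. op5 put(22), leaving queue <8,22>
6. op6 take() → 8, leaving queue <22>
7. op8 take() → 22, leaving queue <>
8. op7 take() → empty, leaving queue <>

op1; op2; op3; op4; op5; op6; op8; op7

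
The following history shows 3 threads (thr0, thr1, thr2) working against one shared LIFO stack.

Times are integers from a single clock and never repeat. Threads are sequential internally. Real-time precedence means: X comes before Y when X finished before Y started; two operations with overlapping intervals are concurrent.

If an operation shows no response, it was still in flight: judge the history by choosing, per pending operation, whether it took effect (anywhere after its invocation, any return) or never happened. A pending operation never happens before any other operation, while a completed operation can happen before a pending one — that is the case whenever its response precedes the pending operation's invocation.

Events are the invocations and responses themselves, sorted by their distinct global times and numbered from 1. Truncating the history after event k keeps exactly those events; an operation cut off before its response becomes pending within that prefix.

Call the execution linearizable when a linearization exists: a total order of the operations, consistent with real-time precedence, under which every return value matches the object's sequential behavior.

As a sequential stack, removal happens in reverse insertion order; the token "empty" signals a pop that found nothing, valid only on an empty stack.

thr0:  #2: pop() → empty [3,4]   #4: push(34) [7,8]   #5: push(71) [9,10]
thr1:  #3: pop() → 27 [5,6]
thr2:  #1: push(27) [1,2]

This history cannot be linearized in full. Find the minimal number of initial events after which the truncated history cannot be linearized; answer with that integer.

a valid linearization of events 1..3 exists, for instance #1:
step 1: #1 push(27) — stack <27>
once event 4 joins (#2's response, time 4), exhaustive search finds no witness
e.g. #1, #2: illegal at step 2, since #2 pop() → empty cannot apply there

4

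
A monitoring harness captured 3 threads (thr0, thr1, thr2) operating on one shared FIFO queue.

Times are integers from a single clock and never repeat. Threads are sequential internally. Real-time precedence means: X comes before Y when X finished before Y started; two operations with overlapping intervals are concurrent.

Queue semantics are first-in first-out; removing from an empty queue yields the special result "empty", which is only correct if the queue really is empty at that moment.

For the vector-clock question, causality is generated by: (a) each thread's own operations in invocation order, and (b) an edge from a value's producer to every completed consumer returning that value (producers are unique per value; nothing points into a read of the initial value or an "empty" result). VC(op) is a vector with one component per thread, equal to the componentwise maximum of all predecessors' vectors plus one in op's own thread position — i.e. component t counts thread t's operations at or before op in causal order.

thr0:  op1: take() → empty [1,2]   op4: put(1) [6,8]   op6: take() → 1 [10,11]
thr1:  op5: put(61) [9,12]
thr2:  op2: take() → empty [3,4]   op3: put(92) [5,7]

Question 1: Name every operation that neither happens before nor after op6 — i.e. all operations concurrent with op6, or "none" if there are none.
concurrent with op6 ([10,11]): every op whose interval crosses 10..11
op1 [1,2]: before
op2 [3,4]: before
op3 [5,7]: before
op4 [6,8]: before
op5 [9,12]: concurrent

op5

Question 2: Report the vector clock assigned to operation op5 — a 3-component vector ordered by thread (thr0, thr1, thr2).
invoked at 3, op2 has no predecessors; its own thr2 bump gives (0, 0, 1)
invoked at 9, op5 has no predecessors; its own thr1 bump gives (0, 1, 0)
invoked at 1, op1 has no predecessors; its own thr0 bump gives (1, 0, 0)
op3, invoked 5, takes VC(op2)=(0, 0, 1) under max, adds 1 for thr2 → (0, 0, 2)
op4, invoked 6, takes VC(op1)=(1, 0, 0) under max, adds 1 for thr0 → (2, 0, 0)
op6, invoked 10, takes VC(op4)=(2, 0, 0) under max, adds 1 for thr0 → (3, 0, 0)
target: VC(op5) = (0, 1, 0)

(0, 1, 0)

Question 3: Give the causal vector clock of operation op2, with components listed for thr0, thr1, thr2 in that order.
root op op2, invoked 3: fresh clock plus thr2's own tick → (0, 0, 1)
root op op5, invoked 9: fresh clock plus thr1's own tick → (0, 1, 0)
root op op1, invoked 1: fresh clock plus thr0's own tick → (1, 0, 0)
op3 (invocation 5): componentwise max over VC(op2)=(0, 0, 1), +1 at thr2, giving (0, 0, 2)
op4 (invocation 6): componentwise max over VC(op1)=(1, 0, 0), +1 at thr0, giving (2, 0, 0)
op6 (invocation 10): componentwise max over VC(op4)=(2, 0, 0), +1 at thr0, giving (3, 0, 0)
target: VC(op2) = (0, 0, 1)

(0, 0, 1)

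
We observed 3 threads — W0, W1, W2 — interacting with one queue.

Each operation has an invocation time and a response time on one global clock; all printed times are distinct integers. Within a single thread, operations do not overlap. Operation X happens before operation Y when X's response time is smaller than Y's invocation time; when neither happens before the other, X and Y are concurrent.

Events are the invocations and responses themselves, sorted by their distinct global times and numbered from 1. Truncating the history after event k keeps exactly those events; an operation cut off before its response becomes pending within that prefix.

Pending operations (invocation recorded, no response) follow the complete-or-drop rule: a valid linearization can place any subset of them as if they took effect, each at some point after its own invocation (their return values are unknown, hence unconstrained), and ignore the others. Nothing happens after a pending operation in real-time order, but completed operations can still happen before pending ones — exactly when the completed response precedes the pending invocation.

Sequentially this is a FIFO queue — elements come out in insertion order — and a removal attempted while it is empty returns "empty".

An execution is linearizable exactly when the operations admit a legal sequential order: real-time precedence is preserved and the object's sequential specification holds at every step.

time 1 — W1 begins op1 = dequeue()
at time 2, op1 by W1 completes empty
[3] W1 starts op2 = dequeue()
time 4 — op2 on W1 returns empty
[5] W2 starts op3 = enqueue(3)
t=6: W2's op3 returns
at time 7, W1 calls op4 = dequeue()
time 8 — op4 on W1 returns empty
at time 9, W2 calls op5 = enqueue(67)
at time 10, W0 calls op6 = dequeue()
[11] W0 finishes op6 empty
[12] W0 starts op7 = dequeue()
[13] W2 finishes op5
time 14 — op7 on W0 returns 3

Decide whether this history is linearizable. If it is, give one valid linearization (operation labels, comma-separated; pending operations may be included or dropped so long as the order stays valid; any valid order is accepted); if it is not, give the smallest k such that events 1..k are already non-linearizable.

not linearizable — minimal violating prefix: 8 events

through event 7 a valid linearization exists; event 8 (op4 responding at time 8) ends that
a single order respects real time; the 4 completed queue operations fail replay along it
take op1, op2, op3, op4: step 4 already fails, because op4 dequeue() → empty cannot occur there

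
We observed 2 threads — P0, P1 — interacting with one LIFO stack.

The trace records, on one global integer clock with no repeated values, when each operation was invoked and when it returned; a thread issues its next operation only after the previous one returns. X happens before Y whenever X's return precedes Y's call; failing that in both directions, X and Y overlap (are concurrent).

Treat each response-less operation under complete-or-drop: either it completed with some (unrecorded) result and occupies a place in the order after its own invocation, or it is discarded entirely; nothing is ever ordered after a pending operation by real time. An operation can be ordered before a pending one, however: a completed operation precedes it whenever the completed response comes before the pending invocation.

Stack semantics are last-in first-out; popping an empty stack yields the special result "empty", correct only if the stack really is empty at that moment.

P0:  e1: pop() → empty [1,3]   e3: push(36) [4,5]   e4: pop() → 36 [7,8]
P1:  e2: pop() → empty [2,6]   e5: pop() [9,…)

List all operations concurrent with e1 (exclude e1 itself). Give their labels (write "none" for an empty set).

e1 runs from 1 to 3; window-overlapping ops are concurrent
e2 [2,6]: concurrent
e3 [4,5]: after
e4 [7,8]: after
e5 [9,…): after

e2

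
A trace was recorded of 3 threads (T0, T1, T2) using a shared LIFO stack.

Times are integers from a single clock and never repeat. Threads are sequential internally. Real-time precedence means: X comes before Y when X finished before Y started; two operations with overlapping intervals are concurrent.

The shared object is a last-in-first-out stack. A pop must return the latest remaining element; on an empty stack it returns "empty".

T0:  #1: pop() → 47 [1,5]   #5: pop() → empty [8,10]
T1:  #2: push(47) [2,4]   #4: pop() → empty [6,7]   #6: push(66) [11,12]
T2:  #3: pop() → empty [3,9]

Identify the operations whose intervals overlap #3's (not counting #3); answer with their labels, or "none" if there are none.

#1, #2, #4, #5

#3 runs from 3 to 9; window-overlapping ops are concurrent
#1 [1,5]: concurrent
#2 [2,4]: concurrent
#4 [6,7]: concurrent
#5 [8,10]: concurrent
#6 [11,12]: after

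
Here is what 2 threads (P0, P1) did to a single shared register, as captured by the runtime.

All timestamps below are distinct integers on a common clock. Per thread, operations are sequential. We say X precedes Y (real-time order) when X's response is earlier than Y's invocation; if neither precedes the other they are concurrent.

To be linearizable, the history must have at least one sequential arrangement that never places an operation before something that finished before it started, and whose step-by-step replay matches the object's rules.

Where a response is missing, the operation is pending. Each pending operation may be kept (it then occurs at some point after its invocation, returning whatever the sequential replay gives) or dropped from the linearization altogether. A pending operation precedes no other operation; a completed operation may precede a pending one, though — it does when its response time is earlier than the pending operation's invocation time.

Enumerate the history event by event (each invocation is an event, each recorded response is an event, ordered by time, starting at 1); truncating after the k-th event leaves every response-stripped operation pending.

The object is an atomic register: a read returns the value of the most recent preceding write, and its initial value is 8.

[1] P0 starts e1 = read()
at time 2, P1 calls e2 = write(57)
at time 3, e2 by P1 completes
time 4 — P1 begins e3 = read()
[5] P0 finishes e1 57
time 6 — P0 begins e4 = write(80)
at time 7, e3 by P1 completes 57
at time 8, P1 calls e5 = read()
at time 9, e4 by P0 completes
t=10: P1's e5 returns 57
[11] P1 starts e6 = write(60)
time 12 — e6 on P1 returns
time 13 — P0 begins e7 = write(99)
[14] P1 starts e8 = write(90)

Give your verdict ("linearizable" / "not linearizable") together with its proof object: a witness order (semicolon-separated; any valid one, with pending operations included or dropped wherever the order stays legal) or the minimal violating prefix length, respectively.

linearizable — witness: e2; e1; e3; e5; e4; e6

step 1: e2 write(57) — value 57
step 2: e1 read() → 57 — value 57
step 3: e3 read() → 57 — value 57
step 4: e5 read() → 57 — value 57
step 5: e4 write(80) — value 80
step 6: e6 write(60) — value 60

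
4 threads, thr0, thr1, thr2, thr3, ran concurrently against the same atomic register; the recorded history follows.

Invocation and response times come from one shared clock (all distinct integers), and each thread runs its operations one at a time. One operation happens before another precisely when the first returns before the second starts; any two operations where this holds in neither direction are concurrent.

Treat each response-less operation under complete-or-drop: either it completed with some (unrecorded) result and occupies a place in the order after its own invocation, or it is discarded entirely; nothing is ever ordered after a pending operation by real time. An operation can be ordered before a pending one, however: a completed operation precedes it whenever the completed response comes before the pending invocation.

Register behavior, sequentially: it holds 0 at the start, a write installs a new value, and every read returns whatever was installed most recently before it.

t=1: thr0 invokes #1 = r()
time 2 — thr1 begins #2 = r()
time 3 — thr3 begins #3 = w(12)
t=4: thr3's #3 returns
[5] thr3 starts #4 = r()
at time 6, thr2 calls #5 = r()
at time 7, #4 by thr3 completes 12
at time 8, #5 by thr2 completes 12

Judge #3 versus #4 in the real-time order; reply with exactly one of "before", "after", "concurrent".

#3 spans [3,4], #4 spans [5,7]
resp(#3)=4 < inv(#4)=5

before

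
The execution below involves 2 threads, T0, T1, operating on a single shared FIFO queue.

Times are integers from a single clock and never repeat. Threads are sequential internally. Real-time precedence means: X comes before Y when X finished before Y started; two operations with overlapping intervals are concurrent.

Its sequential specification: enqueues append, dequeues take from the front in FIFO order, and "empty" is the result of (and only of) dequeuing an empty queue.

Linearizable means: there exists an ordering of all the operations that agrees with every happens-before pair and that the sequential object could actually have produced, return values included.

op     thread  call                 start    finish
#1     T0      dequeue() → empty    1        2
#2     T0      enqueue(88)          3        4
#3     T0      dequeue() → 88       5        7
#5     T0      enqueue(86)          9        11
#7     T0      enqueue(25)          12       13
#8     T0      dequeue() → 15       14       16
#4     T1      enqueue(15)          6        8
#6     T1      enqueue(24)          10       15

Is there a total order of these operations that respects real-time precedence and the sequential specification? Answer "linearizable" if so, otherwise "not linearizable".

linearizable

a witness: #1, #2, #3, #4, #5, #6, #7, #8
1. #1 dequeue() → empty, leaving queue <>
2. #2 enqueue(88), leaving queue <88>
3. #3 dequeue() → 88, leaving queue <>
4. #4 enqueue(15), leaving queue <15>
5. #5 enqueue(86), leaving queue <15,86>
6. #6 enqueue(24), leaving queue <15,86,24>
7. #7 enqueue(25), leaving queue <15,86,24,25>
8. #8 dequeue() → 15, leaving queue <86,24,25>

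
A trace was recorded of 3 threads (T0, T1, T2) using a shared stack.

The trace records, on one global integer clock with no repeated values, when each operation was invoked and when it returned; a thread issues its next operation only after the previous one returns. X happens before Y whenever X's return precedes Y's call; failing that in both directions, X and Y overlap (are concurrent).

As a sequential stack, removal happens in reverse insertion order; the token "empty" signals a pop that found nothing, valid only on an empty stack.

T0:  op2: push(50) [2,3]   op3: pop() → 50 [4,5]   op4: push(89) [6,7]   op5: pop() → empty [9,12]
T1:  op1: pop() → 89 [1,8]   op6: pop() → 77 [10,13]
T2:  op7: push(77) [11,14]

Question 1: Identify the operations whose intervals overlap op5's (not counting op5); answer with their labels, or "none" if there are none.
Answer: op6, op7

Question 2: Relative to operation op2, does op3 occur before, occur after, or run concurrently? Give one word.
Answer: after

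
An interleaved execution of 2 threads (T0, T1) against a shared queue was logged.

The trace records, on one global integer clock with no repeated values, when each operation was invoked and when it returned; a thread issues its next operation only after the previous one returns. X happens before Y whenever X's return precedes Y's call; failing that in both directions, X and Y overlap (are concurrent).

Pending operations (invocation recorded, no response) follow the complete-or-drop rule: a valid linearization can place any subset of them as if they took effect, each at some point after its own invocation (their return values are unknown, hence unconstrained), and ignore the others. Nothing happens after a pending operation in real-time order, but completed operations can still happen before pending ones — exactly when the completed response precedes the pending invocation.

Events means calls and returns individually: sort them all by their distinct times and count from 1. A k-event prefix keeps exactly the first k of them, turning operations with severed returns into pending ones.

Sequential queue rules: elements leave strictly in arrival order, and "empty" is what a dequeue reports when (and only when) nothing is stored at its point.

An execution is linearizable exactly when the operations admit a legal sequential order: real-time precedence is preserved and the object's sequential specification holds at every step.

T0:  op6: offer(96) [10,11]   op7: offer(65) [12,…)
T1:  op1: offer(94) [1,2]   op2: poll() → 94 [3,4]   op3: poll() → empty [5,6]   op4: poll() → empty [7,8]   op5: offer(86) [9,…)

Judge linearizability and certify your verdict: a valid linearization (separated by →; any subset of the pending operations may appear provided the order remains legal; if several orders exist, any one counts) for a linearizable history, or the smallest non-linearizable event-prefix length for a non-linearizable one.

1. op1 offer(94), leaving queue <94>
2. op2 poll() → 94, leaving queue <>
3. op3 poll() → empty, leaving queue <>
4. op4 poll() → empty, leaving queue <>
5. op5 offer(86) (pending, included), leaving queue <86>
6. op6 offer(96), leaving queue <86,96>

linearizable — witness: op1 → op2 → op3 → op4 → op5 → op6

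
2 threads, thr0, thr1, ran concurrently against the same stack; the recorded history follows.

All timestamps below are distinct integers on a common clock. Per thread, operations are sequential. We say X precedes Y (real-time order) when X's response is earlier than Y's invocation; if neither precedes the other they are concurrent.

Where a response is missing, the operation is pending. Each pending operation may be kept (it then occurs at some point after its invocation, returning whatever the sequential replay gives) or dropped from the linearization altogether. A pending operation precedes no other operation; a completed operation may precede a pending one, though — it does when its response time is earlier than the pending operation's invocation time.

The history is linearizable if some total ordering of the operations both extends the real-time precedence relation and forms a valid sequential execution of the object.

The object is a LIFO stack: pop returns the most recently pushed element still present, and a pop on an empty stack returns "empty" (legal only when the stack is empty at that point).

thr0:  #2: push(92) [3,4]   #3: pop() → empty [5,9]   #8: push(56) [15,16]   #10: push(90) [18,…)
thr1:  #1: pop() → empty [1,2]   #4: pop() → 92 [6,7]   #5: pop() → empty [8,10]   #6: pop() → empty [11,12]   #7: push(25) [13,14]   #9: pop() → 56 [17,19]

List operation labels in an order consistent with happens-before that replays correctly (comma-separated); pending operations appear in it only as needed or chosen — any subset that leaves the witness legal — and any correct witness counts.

#1, #2, #4, #3, #5, #6, #7, #8, #9

1. #1 pop() → empty, leaving stack <>
2. #2 push(92), leaving stack <92>
3. #4 pop() → 92, leaving stack <>
4. #3 pop() → empty, leaving stack <>
5. #5 pop() → empty, leaving stack <>
6. #6 pop() → empty, leaving stack <>
7. #7 push(25), leaving stack <25>
8. #8 push(56), leaving stack <25,56>
9. #9 pop() → 56, leaving stack <25>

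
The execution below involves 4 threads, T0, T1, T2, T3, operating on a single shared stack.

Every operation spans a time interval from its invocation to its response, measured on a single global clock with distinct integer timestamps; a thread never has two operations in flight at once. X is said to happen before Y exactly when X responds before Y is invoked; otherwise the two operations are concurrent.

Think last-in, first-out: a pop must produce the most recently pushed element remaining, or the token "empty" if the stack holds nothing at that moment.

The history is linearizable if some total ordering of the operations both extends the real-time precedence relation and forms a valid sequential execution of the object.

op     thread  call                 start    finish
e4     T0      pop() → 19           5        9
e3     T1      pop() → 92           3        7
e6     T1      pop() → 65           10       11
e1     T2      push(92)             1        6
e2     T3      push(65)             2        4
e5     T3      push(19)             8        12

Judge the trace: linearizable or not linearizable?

a witness: e1, e3, e2, e5, e4, e6
1. e1 push(92), leaving stack <92>
2. e3 pop() → 92, leaving stack <>
3. e2 push(65), leaving stack <65>
4. e5 push(19), leaving stack <65,19>
5. e4 pop() → 19, leaving stack <65>
6. e6 pop() → 65, leaving stack <>

linearizable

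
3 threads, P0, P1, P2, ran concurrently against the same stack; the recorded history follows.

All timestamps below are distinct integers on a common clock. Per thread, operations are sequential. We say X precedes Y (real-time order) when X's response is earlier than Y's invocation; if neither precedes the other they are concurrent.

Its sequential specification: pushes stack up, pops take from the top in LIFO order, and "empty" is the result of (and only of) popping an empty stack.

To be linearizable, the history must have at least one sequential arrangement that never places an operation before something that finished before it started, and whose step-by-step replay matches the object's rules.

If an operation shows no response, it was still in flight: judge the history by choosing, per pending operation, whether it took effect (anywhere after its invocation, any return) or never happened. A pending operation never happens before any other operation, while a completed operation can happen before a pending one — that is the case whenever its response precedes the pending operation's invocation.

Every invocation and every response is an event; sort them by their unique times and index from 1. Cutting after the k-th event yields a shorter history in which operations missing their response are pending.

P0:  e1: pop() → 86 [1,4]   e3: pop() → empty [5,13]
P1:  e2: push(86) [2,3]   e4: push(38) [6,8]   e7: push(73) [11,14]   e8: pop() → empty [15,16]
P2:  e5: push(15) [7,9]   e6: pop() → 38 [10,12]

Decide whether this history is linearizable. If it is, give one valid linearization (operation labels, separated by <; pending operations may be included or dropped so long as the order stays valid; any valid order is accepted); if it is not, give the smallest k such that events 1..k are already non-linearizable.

already the first 16 events (up to e8's response at time 16) admit no linearization; the first 15 still do
8 completed operations, 40 real-time-consistent orders — every stack replay fails
e.g. e1, e2, e3, e4, e5, e6, e7, e8: illegal at step 1, since e1 pop() → 86 cannot apply there
e.g. e1, e2, e3, e4, e5, e7, e6, e8: illegal at step 1, since e1 pop() → 86 cannot apply there

not linearizable — minimal violating prefix: 16 events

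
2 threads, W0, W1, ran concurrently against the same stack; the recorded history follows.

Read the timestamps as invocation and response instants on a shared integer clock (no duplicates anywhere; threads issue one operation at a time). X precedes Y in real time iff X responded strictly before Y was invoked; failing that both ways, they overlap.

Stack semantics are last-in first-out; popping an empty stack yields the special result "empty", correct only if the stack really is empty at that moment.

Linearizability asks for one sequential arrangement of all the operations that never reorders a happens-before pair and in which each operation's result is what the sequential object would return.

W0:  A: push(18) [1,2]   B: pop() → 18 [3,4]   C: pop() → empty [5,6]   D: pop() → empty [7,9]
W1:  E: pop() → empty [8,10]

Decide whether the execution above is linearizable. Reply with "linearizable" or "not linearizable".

linearizable

a witness: A, B, C, D, E
step 1: A push(18) — stack <18>
step 2: B pop() → 18 — stack <>
step 3: C pop() → empty — stack <>
step 4: D pop() → empty — stack <>
step 5: E pop() → empty — stack <>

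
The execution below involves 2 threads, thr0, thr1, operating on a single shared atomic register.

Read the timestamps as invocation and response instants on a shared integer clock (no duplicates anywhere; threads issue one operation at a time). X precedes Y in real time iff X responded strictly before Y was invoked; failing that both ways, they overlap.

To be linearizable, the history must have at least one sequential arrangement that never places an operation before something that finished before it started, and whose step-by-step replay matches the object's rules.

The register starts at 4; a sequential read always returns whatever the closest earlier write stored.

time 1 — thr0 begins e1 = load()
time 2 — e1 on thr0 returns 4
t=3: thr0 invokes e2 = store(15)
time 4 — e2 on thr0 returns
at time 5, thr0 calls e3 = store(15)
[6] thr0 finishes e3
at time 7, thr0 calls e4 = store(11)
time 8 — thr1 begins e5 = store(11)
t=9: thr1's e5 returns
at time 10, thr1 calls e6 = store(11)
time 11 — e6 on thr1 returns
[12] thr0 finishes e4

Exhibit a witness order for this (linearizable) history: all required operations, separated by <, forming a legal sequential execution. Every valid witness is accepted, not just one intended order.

after step 1 (e1 load() → 4): value 4
after step 2 (e2 store(15)): value 15
after step 3 (e3 store(15)): value 15
after step 4 (e4 store(11)): value 11
after step 5 (e5 store(11)): value 11
after step 6 (e6 store(11)): value 11

e1 < e2 < e3 < e4 < e5 < e6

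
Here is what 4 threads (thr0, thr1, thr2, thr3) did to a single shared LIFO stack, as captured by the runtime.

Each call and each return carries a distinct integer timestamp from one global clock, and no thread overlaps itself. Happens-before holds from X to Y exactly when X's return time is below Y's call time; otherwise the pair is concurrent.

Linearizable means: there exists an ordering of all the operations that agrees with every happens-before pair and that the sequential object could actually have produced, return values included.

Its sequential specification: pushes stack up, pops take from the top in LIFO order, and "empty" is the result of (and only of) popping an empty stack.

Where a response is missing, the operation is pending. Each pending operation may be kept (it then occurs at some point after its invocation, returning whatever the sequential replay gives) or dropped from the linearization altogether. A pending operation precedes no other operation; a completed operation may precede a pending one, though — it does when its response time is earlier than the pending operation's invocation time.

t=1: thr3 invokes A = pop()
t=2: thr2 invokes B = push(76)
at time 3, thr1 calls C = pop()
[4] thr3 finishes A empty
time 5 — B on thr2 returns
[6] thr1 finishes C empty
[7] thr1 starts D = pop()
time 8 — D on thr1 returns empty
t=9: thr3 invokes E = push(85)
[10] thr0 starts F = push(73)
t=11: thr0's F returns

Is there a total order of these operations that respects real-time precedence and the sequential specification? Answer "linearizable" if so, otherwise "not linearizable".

not linearizable

through event 7 a valid linearization exists; event 8 (D responding at time 8) ends that
checked exhaustively: 6 real-time-consistent orders of 4 completed operations, zero legal LIFO stack replays
e.g. A, B, C, D: illegal at step 3, since C pop() → empty cannot apply there
e.g. A, C, B, D: illegal at step 4, since D pop() → empty cannot apply there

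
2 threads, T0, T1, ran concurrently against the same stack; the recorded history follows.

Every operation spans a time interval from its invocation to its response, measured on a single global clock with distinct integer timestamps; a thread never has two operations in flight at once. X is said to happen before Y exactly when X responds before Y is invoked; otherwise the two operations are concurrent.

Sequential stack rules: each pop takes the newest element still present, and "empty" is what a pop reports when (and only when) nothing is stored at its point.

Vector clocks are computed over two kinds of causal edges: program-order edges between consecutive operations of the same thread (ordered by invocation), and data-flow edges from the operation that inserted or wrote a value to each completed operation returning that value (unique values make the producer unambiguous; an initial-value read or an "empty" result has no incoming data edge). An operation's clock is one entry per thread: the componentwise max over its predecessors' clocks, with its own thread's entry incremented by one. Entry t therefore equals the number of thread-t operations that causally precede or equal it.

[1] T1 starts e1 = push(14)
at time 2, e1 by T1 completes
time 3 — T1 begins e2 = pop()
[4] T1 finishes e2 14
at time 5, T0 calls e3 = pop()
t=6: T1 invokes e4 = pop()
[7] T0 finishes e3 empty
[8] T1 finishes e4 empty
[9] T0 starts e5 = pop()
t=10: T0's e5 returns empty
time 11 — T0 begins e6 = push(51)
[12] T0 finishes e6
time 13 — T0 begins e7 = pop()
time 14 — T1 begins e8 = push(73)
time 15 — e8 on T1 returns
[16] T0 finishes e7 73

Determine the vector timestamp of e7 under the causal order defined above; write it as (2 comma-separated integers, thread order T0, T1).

(4, 4)

e1 (invocation 1): nothing precedes it; T1's component alone gives (0, 1)
e3 (invocation 5): nothing precedes it; T0's component alone gives (1, 0)
VC(e2, invoked at 3): max of VC(e1)=(0, 1), then +1 on thread T1 → (0, 2)
VC(e5, invoked at 9): max of VC(e3)=(1, 0), then +1 on thread T0 → (2, 0)
VC(e4, invoked at 6): max of VC(e2)=(0, 2), then +1 on thread T1 → (0, 3)
VC(e6, invoked at 11): max of VC(e5)=(2, 0), then +1 on thread T0 → (3, 0)
VC(e8, invoked at 14): max of VC(e4)=(0, 3), then +1 on thread T1 → (0, 4)
VC(e7, invoked at 13): max of VC(e6)=(3, 0), VC(e8)=(0, 4), then +1 on thread T0 → (4, 4)
target: VC(e7) = (4, 4)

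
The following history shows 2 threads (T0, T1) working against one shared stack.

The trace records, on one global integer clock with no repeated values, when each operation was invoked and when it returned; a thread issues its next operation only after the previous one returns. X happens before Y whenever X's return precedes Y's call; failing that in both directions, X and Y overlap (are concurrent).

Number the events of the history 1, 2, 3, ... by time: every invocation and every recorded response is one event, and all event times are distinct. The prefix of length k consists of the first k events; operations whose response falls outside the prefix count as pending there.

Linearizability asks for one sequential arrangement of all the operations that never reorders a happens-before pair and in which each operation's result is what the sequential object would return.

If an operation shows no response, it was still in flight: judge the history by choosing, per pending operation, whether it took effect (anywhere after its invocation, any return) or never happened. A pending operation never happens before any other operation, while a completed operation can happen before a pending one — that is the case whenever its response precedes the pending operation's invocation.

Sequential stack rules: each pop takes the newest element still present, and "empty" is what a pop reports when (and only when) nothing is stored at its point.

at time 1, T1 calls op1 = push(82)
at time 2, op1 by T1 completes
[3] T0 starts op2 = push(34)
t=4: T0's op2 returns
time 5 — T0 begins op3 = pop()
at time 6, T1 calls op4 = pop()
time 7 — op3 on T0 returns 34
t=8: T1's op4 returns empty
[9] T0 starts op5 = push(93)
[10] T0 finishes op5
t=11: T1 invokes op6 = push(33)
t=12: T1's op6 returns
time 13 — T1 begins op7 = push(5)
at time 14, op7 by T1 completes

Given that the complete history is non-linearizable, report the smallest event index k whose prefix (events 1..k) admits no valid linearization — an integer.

8

events 1..7 are linearizable, e.g. via op1, op2, op3:
1. op1 push(82), leaving stack <82>
2. op2 push(34), leaving stack <82,34>
3. op3 pop() → 34, leaving stack <82>
with event 8 included (op4 responding at time 8), all real-time-consistent orders fail
take op1, op2, op3, op4: step 4 already fails, because op4 pop() → empty cannot occur there
take op1, op2, op4, op3: step 3 already fails, because op4 pop() → empty cannot occur there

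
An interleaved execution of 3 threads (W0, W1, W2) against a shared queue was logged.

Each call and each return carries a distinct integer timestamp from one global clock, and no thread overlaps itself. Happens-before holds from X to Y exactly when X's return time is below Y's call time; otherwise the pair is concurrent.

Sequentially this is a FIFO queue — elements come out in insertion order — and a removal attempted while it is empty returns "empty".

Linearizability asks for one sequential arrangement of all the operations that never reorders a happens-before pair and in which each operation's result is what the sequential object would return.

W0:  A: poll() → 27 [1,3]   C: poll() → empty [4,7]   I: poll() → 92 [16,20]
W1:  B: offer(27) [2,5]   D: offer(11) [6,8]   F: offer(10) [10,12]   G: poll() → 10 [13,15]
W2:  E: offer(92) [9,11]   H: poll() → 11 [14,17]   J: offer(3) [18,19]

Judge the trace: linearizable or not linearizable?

linearizable

a witness: B, A, C, D, F, E, H, G, I, J
1. B offer(27), leaving queue <27>
2. A poll() → 27, leaving queue <>
3. C poll() → empty, leaving queue <>
4. D offer(11), leaving queue <11>
5. F offer(10), leaving queue <11,10>
6. E offer(92), leaving queue <11,10,92>
7. H poll() → 11, leaving queue <10,92>
8. G poll() → 10, leaving queue <92>
9. I poll() → 92, leaving queue <>
10. J offer(3), leaving queue <3>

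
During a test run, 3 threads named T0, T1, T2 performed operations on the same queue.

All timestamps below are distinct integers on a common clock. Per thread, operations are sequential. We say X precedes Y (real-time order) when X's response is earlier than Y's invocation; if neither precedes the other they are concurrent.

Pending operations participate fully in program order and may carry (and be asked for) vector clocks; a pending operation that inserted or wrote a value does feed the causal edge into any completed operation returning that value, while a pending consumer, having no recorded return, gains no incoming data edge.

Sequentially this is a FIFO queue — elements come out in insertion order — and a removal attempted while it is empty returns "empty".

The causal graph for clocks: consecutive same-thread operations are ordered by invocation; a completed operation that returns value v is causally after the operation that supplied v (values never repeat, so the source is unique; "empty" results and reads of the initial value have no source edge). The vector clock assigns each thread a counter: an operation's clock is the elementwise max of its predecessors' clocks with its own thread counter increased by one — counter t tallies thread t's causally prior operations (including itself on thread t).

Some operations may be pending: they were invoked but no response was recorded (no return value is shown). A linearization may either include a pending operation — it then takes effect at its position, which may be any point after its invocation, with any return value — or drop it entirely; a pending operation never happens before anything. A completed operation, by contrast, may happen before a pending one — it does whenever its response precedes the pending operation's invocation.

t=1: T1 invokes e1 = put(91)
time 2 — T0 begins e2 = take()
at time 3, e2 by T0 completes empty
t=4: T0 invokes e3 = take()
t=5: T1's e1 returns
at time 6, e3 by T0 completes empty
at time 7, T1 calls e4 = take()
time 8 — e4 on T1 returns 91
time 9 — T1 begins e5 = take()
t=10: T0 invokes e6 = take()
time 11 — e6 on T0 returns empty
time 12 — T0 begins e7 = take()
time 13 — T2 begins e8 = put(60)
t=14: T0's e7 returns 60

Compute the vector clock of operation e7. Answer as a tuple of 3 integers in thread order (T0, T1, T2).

(4, 0, 1)

e8, invoked 13, has no incoming edges; only T2's bump applies → (0, 0, 1)
e1, invoked 1, has no incoming edges; only T1's bump applies → (0, 1, 0)
e2, invoked 2, has no incoming edges; only T0's bump applies → (1, 0, 0)
from VC(e1)=(0, 1, 0), e4 (invoked 7) maxes components and bumps T1 → (0, 2, 0)
from VC(e2)=(1, 0, 0), e3 (invoked 4) maxes components and bumps T0 → (2, 0, 0)
from VC(e4)=(0, 2, 0), e5 (invoked 9) maxes components and bumps T1 → (0, 3, 0)
from VC(e3)=(2, 0, 0), e6 (invoked 10) maxes components and bumps T0 → (3, 0, 0)
from VC(e6)=(3, 0, 0), VC(e8)=(0, 0, 1), e7 (invoked 12) maxes components and bumps T0 → (4, 0, 1)
target: VC(e7) = (4, 0, 1)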